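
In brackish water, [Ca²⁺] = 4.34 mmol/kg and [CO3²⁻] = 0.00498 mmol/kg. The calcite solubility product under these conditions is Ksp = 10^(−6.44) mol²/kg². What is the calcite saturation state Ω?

Ω = 0.0595

Ksp = 10^(−6.44) = 3.631×10^-7
Ω = [Ca²⁺][CO3²⁻]/Ksp = (4.34×10^-3)(0.00498×10^-3) / 3.631×10^-7 = 0.0595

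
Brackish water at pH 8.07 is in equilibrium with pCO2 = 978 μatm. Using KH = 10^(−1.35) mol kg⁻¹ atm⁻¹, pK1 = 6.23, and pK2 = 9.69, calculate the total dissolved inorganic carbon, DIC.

DIC = 3.14 mmol/kg

[CO2*] = KH · pCO2 = 10^(−1.35) × 978×10^-6 = 4.369×10^-5 mol/kg
α₀ = 1/(1 + K1/[H⁺] + K1K2/[H⁺]²) = 1/(1 + 10^+1.84 + 10^+0.22) = 0.01392
DIC = [CO2*]/α₀ = 4.369×10^-5 / 0.01392 = 3.14 mmol/kg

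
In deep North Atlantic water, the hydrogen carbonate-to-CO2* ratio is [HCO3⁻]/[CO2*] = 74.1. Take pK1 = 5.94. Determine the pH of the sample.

From K1 = [H⁺][HCO3⁻]/[CO2*]:  pH = pK1 + log₁₀([HCO3⁻]/[CO2*])
log₁₀(74.1) = +1.870
pH = 5.94 + (+1.870) = 7.81

pH = 7.81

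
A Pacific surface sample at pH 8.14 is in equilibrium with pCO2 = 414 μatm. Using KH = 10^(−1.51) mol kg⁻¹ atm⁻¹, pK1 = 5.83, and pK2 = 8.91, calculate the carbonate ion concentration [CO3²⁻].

[CO3²⁻] = 0.444 mmol/kg

[CO2*] = KH · pCO2 = 10^(−1.51) × 414×10^-6 = 1.279×10^-5 mol/kg
α₀ = 1/(1 + K1/[H⁺] + K1K2/[H⁺]²) = 1/(1 + 10^+2.31 + 10^+1.54) = 0.004169
DIC = [CO2*]/α₀ = 1.279×10^-5 / 0.004169 = 3.069 mmol/kg
[CO3²⁻] = α₂·DIC; α₂ = 0.1446, so [CO3²⁻] = 0.1446 × 3.069 = 0.444 mmol/kg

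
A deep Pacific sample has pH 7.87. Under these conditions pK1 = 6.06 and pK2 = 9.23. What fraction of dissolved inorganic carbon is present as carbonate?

α₂ = 0.0412

α₂ = 1 / (1 + [H⁺]/K2 + [H⁺]²/(K1K2)) = 1 / (1 + 10^+1.36 + 10^-0.45)
   = 1 / (1 + 22.909 + 0.35481) = 1/24.263 = 0.04121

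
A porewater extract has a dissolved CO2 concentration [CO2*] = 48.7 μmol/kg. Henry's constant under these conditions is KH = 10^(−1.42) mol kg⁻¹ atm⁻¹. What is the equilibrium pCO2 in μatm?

pCO2 = 1280 μatm

KH = 10^(−1.42) = 3.802×10^-2 mol kg⁻¹ atm⁻¹
pCO2 = [CO2*]/KH = 48.7×10^-6 / 3.802×10^-2 = 1.28×10^-3 atm = 1280 μatm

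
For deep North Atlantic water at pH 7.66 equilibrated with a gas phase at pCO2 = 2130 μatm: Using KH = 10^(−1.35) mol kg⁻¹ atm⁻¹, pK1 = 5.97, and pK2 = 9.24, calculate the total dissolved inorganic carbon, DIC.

DIC = 4.88 mmol/kg

[CO2*] = KH · pCO2 = 10^(−1.35) × 2130×10^-6 = 9.514×10^-5 mol/kg
α₀ = 1/(1 + K1/[H⁺] + K1K2/[H⁺]²) = 1/(1 + 10^+1.69 + 10^+0.11) = 0.01951
DIC = [CO2*]/α₀ = 9.514×10^-5 / 0.01951 = 4.88 mmol/kg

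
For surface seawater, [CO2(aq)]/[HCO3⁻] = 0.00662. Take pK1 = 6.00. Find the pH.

pH = 8.18

From K1 = [H⁺][HCO3⁻]/[CO2(aq)]:  pH = pK1 − log₁₀([CO2(aq)]/[HCO3⁻])
log₁₀(0.00662) = -2.179
pH = 6.00 − (-2.179) = 8.18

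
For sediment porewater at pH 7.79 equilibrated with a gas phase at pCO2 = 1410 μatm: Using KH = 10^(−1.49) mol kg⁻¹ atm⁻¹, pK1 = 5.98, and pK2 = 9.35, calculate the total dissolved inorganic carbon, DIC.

DIC = 3.07 mmol/kg

[CO2*] = KH · pCO2 = 10^(−1.49) × 1410×10^-6 = 4.563×10^-5 mol/kg
α₀ = 1/(1 + K1/[H⁺] + K1K2/[H⁺]²) = 1/(1 + 10^+1.81 + 10^+0.25) = 0.01485
DIC = [CO2*]/α₀ = 4.563×10^-5 / 0.01485 = 3.07 mmol/kg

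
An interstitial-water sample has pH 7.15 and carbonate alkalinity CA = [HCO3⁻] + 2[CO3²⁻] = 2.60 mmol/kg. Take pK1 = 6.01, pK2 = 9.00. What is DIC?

DIC = 2.75 mmol/kg

CA = [HCO3⁻] + 2[CO3²⁻] = (α₁ + 2α₂)·DIC
At pH 7.15: [H⁺]/K1 = 10^-1.14 = 0.072444, K2/[H⁺] = 10^-1.85 = 0.014125
α₁ = 1/(1 + 0.072444 + 0.014125) = 1/1.0866 = 0.9203; α₂ = α₁·K2/[H⁺] = 0.01300
α₁ + 2α₂ = 0.9463
DIC = CA / (α₁ + 2α₂) = 2.60 / 0.9463 = 2.75 mmol/kg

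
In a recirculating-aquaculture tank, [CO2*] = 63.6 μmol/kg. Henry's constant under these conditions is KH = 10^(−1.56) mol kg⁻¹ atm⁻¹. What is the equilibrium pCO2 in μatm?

pCO2 = 2310 μatm

KH = 10^(−1.56) = 2.754×10^-2 mol kg⁻¹ atm⁻¹
pCO2 = [CO2*]/KH = 63.6×10^-6 / 2.754×10^-2 = 2.31×10^-3 atm = 2310 μatm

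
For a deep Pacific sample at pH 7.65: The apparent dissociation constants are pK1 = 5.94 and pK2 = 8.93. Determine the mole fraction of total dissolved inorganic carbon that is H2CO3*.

α₀ = 1 / (1 + K1/[H⁺] + K1K2/[H⁺]²) = 1 / (1 + 10^+1.71 + 10^+0.43)
   = 1 / (1 + 51.286 + 2.6915) = 1/54.978 = 0.01819

α₀ = 0.0182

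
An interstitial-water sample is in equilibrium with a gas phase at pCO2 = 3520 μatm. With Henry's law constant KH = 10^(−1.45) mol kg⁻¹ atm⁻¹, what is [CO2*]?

[CO2*] = 125 μmol/kg

KH = 10^(−1.45) = 3.548×10^-2 mol kg⁻¹ atm⁻¹
[CO2*] = KH · pCO2 = 3.548×10^-2 × 3520×10^-6 atm = 1.25×10^-4 mol/kg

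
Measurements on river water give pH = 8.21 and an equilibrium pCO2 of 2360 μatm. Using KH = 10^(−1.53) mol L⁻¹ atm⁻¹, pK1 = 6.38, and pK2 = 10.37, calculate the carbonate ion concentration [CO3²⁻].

[CO2*] = KH · pCO2 = 10^(−1.53) × 2360×10^-6 = 6.965×10^-5 mol/L
α₀ = 1/(1 + K1/[H⁺] + K1K2/[H⁺]²) = 1/(1 + 10^+1.83 + 10^-0.33) = 0.01448
DIC = [CO2*]/α₀ = 6.965×10^-5 / 0.01448 = 4.811 mmol/L
[CO3²⁻] = α₂·DIC; α₂ = 0.006771, so [CO3²⁻] = 0.006771 × 4.811 = 0.0326 mmol/L

[CO3²⁻] = 0.0326 mmol/L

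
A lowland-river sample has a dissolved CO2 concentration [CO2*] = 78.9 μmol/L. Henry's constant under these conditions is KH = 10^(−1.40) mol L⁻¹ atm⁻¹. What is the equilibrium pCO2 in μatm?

KH = 10^(−1.40) = 3.981×10^-2 mol L⁻¹ atm⁻¹
pCO2 = [CO2*]/KH = 78.9×10^-6 / 3.981×10^-2 = 1.98×10^-3 atm = 1980 μatm

pCO2 = 1980 μatm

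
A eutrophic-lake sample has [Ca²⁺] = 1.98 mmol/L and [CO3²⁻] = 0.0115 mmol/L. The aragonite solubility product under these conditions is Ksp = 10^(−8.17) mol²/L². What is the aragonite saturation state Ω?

Ksp = 10^(−8.17) = 6.761×10^-9
Ω = [Ca²⁺][CO3²⁻]/Ksp = (1.98×10^-3)(0.0115×10^-3) / 6.761×10^-9 = 3.37

Ω = 3.37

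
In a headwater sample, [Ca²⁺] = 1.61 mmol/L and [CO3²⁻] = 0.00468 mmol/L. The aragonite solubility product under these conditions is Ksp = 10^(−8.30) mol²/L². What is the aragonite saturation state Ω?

Ksp = 10^(−8.30) = 5.012×10^-9
Ω = [Ca²⁺][CO3²⁻]/Ksp = (1.61×10^-3)(0.00468×10^-3) / 5.012×10^-9 = 1.50

Ω = 1.50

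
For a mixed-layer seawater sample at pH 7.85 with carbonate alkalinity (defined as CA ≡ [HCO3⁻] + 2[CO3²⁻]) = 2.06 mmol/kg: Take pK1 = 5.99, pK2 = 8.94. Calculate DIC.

CA = [HCO3⁻] + 2[CO3²⁻] = (α₁ + 2α₂)·DIC
At pH 7.85: [H⁺]/K1 = 10^-1.86 = 0.013804, K2/[H⁺] = 10^-1.09 = 0.081283
α₁ = 1/(1 + 0.013804 + 0.081283) = 1/1.0951 = 0.9132; α₂ = α₁·K2/[H⁺] = 0.07423
α₁ + 2α₂ = 1.0616
DIC = CA / (α₁ + 2α₂) = 2.06 / 1.0616 = 1.94 mmol/kg

DIC = 1.94 mmol/kg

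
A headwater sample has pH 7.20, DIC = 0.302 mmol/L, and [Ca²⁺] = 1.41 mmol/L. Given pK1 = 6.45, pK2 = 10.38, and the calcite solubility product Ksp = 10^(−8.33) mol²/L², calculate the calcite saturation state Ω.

α₂ = 1 / (1 + [H⁺]/K2 + [H⁺]²/(K1K2)) = 1 / (1 + 10^+3.18 + 10^+2.43)
   = 1 / (1 + 1513.6 + 269.15) = 1/1783.7 = 0.0005606
[CO3²⁻] = α₂ × DIC = 0.0005606 × 0.302 = 0.0001693 mmol/L = 0.1693 μmol/L
Ksp = 10^(−8.33) = 4.677×10^-9
Ω = [Ca²⁺][CO3²⁻]/Ksp = (1.41×10^-3)(1.693×10^-7) / 4.677×10^-9 = 0.0510

Ω = 0.0510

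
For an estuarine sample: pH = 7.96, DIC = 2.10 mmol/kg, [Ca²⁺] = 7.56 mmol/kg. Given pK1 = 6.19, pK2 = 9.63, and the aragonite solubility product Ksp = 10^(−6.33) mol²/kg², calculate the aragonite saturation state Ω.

α₂ = 1 / (1 + [H⁺]/K2 + [H⁺]²/(K1K2)) = 1 / (1 + 10^+1.67 + 10^-0.10)
   = 1 / (1 + 46.774 + 0.79433) = 1/48.568 = 0.02059
[CO3²⁻] = α₂ × DIC = 0.02059 × 2.10 = 0.04324 mmol/kg
Ksp = 10^(−6.33) = 4.677×10^-7
Ω = [Ca²⁺][CO3²⁻]/Ksp = (7.56×10^-3)(4.324×10^-5) / 4.677×10^-7 = 0.699

Ω = 0.699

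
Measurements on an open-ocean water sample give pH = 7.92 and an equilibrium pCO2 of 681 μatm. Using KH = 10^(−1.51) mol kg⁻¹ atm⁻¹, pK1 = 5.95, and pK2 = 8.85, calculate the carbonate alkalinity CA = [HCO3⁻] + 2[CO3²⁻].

[CO2*] = KH · pCO2 = 10^(−1.51) × 681×10^-6 = 2.104×10^-5 mol/kg
α₀ = 1/(1 + K1/[H⁺] + K1K2/[H⁺]²) = 1/(1 + 10^+1.97 + 10^+1.04) = 0.009498
DIC = [CO2*]/α₀ = 2.104×10^-5 / 0.009498 = 2.216 mmol/kg
CA = (α₁ + 2α₂)·DIC = (0.8864 + 2×0.1041) × 2.216 = 2.43 mmol/kg

CA = 2.43 mmol/kg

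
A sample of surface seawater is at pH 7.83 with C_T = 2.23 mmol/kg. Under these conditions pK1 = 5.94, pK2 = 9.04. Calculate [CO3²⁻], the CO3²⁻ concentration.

α₂ = 1 / (1 + [H⁺]/K2 + [H⁺]²/(K1K2)) = 1 / (1 + 10^+1.21 + 10^-0.68)
   = 1 / (1 + 16.218 + 0.20893) = 1/17.427 = 0.05738
[CO3²⁻] = α₂ × DIC = 0.05738 × 2.23 = 0.128 mmol/kg

[CO3²⁻] = 0.128 mmol/kg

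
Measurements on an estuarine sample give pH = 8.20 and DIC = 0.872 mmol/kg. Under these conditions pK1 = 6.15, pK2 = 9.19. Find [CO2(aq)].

α₀ = 1 / (1 + K1/[H⁺] + K1K2/[H⁺]²) = 1 / (1 + 10^+2.05 + 10^+1.06)
   = 1 / (1 + 112.20 + 11.482) = 1/124.68 = 0.008020
[CO2*] = α₀ × DIC = 0.008020 × 0.872 = 0.00699 mmol/kg = 6.99 μmol/kg

[CO2*] = 6.99 μmol/kg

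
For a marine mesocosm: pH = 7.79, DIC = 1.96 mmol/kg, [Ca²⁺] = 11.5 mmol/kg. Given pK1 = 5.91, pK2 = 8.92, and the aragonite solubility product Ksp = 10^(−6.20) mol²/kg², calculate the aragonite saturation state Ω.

α₂ = 1 / (1 + [H⁺]/K2 + [H⁺]²/(K1K2)) = 1 / (1 + 10^+1.13 + 10^-0.75)
   = 1 / (1 + 13.490 + 0.17783) = 1/14.667 = 0.06818
[CO3²⁻] = α₂ × DIC = 0.06818 × 1.96 = 0.1336 mmol/kg
Ksp = 10^(−6.20) = 6.310×10^-7
Ω = [Ca²⁺][CO3²⁻]/Ksp = (11.5×10^-3)(1.336×10^-4) / 6.310×10^-7 = 2.44

Ω = 2.44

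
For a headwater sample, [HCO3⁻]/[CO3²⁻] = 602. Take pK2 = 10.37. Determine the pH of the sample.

pH = 7.59

From K2 = [H⁺][CO3²⁻]/[HCO3⁻]:  pH = pK2 − log₁₀([HCO3⁻]/[CO3²⁻])
log₁₀(602) = +2.780
pH = 10.37 − (+2.780) = 7.59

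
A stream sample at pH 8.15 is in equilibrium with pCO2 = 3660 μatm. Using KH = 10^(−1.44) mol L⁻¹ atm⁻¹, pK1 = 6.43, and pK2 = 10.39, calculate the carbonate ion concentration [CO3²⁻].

[CO2*] = KH · pCO2 = 10^(−1.44) × 3660×10^-6 = 1.329×10^-4 mol/L
α₀ = 1/(1 + K1/[H⁺] + K1K2/[H⁺]²) = 1/(1 + 10^+1.72 + 10^-0.52) = 0.01859
DIC = [CO2*]/α₀ = 1.329×10^-4 / 0.01859 = 7.147 mmol/L
[CO3²⁻] = α₂·DIC; α₂ = 0.005615, so [CO3²⁻] = 0.005615 × 7.147 = 0.0401 mmol/L

[CO3²⁻] = 0.0401 mmol/L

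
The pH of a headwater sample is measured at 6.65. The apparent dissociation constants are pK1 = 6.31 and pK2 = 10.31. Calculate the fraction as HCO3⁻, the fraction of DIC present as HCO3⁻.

α₁ = 0.686

α₁ = 1 / (1 + [H⁺]/K1 + K2/[H⁺]) = 1 / (1 + 10^-0.34 + 10^-3.66)
   = 1 / (1 + 0.45709 + 0.00021878) = 1/1.4573 = 0.6862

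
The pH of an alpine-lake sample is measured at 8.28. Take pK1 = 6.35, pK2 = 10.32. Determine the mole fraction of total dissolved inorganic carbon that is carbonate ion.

α₂ = 1 / (1 + [H⁺]/K2 + [H⁺]²/(K1K2)) = 1 / (1 + 10^+2.04 + 10^+0.11)
   = 1 / (1 + 109.65 + 1.2882) = 1/111.94 = 0.008934

α₂ = 0.00893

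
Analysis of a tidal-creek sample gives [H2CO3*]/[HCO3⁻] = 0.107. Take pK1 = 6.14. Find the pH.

pH = 7.11

From K1 = [H⁺][HCO3⁻]/[H2CO3*]:  pH = pK1 − log₁₀([H2CO3*]/[HCO3⁻])
log₁₀(0.107) = -0.971
pH = 6.14 − (-0.971) = 7.11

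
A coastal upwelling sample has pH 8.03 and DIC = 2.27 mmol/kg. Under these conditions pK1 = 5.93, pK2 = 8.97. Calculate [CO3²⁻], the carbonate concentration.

α₂ = 1 / (1 + [H⁺]/K2 + [H⁺]²/(K1K2)) = 1 / (1 + 10^+0.94 + 10^-1.16)
   = 1 / (1 + 8.7096 + 0.069183) = 1/9.7788 = 0.1023
[CO3²⁻] = α₂ × DIC = 0.1023 × 2.27 = 0.232 mmol/kg

[CO3²⁻] = 0.232 mmol/kg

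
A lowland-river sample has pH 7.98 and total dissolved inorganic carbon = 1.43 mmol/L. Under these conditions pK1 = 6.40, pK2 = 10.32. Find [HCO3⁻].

[HCO3⁻] = 1.39 mmol/L

α₁ = 1 / (1 + [H⁺]/K1 + K2/[H⁺]) = 1 / (1 + 10^-1.58 + 10^-2.34)
   = 1 / (1 + 0.026303 + 0.0045709) = 1/1.0309 = 0.9701
[HCO3⁻] = α₁ × DIC = 0.9701 × 1.43 = 1.39 mmol/L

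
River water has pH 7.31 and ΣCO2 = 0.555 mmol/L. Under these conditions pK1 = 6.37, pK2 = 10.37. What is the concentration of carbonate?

[CO3²⁻] = 0.433 μmol/L

α₂ = 1 / (1 + [H⁺]/K2 + [H⁺]²/(K1K2)) = 1 / (1 + 10^+3.06 + 10^+2.12)
   = 1 / (1 + 1148.2 + 131.83) = 1/1281.0 = 0.0007807
[CO3²⁻] = α₂ × DIC = 0.0007807 × 0.555 = 0.000433 mmol/L = 0.433 μmol/L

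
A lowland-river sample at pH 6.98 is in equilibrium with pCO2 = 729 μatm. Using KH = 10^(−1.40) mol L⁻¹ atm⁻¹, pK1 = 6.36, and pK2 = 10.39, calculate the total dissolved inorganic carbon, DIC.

DIC = 0.150 mmol/L

[CO2*] = KH · pCO2 = 10^(−1.40) × 729×10^-6 = 2.902×10^-5 mol/L
α₀ = 1/(1 + K1/[H⁺] + K1K2/[H⁺]²) = 1/(1 + 10^+0.62 + 10^-2.79) = 0.1934
DIC = [CO2*]/α₀ = 2.902×10^-5 / 0.1934 = 0.150 mmol/L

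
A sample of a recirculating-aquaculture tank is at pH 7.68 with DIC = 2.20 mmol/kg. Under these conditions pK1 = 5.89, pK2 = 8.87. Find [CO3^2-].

α₂ = 1 / (1 + [H⁺]/K2 + [H⁺]²/(K1K2)) = 1 / (1 + 10^+1.19 + 10^-0.60)
   = 1 / (1 + 15.488 + 0.25119) = 1/16.739 = 0.05974
[CO3²⁻] = α₂ × DIC = 0.05974 × 2.20 = 0.131 mmol/kg

[CO3²⁻] = 0.131 mmol/kg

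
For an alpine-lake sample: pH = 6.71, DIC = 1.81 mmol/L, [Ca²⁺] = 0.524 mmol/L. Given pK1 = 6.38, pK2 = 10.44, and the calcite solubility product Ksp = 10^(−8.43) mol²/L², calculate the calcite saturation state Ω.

α₂ = 1 / (1 + [H⁺]/K2 + [H⁺]²/(K1K2)) = 1 / (1 + 10^+3.73 + 10^+3.40)
   = 1 / (1 + 5370.3 + 2511.9) = 1/7883.2 = 0.0001269
[CO3²⁻] = α₂ × DIC = 0.0001269 × 1.81 = 0.0002296 mmol/L = 0.2296 μmol/L
Ksp = 10^(−8.43) = 3.715×10^-9
Ω = [Ca²⁺][CO3²⁻]/Ksp = (0.524×10^-3)(2.296×10^-7) / 3.715×10^-9 = 0.0324

Ω = 0.0324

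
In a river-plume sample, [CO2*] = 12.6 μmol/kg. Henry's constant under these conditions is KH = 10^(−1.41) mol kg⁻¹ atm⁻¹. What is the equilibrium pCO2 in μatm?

pCO2 = 324 μatm

KH = 10^(−1.41) = 3.890×10^-2 mol kg⁻¹ atm⁻¹
pCO2 = [CO2*]/KH = 12.6×10^-6 / 3.890×10^-2 = 3.24×10^-4 atm = 324 μatm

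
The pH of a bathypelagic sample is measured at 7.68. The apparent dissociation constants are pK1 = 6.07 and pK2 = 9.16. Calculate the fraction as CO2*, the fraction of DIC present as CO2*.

α₀ = 1 / (1 + K1/[H⁺] + K1K2/[H⁺]²) = 1 / (1 + 10^+1.61 + 10^+0.13)
   = 1 / (1 + 40.738 + 1.3490) = 1/43.087 = 0.02321

α₀ = 0.0232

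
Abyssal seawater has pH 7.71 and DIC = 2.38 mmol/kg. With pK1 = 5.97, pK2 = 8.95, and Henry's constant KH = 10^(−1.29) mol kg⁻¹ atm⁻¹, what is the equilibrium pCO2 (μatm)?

pCO2 = 785 μatm

α₀ = 1 / (1 + K1/[H⁺] + K1K2/[H⁺]²) = 1 / (1 + 10^+1.74 + 10^+0.50)
   = 1 / (1 + 54.954 + 3.1623) = 1/59.116 = 0.01692
[CO2*] = α₀ × DIC = 0.01692 × 2.38 = 0.04026 mmol/kg
pCO2 = [CO2*]/KH = 4.026×10^-5 / 5.129×10^-2 = 785 μatm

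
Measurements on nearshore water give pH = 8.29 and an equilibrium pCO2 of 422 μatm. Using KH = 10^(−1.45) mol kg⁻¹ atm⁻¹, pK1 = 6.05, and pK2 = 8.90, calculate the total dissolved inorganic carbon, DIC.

DIC = 3.26 mmol/kg

[CO2*] = KH · pCO2 = 10^(−1.45) × 422×10^-6 = 1.497×10^-5 mol/kg
α₀ = 1/(1 + K1/[H⁺] + K1K2/[H⁺]²) = 1/(1 + 10^+2.24 + 10^+1.63) = 0.004599
DIC = [CO2*]/α₀ = 1.497×10^-5 / 0.004599 = 3.26 mmol/kg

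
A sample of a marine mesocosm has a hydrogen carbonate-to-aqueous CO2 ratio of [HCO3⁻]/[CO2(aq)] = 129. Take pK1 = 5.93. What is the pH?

From K1 = [H⁺][HCO3⁻]/[CO2(aq)]:  pH = pK1 + log₁₀([HCO3⁻]/[CO2(aq)])
log₁₀(129) = +2.111
pH = 5.93 + (+2.111) = 8.04

pH = 8.04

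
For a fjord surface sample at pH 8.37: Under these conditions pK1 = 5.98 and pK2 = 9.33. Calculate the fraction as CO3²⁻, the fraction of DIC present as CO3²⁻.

α₂ = 1 / (1 + [H⁺]/K2 + [H⁺]²/(K1K2)) = 1 / (1 + 10^+0.96 + 10^-1.43)
   = 1 / (1 + 9.1201 + 0.037154) = 1/10.157 = 0.09845

α₂ = 0.0985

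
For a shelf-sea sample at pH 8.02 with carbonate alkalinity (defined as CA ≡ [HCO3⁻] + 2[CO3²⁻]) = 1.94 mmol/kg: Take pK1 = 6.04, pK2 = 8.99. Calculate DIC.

CA = [HCO3⁻] + 2[CO3²⁻] = (α₁ + 2α₂)·DIC
At pH 8.02: [H⁺]/K1 = 10^-1.98 = 0.010471, K2/[H⁺] = 10^-0.97 = 0.10715
α₁ = 1/(1 + 0.010471 + 0.10715) = 1/1.1176 = 0.8948; α₂ = α₁·K2/[H⁺] = 0.09587
α₁ + 2α₂ = 1.0865
DIC = CA / (α₁ + 2α₂) = 1.94 / 1.0865 = 1.79 mmol/kg

DIC = 1.79 mmol/kg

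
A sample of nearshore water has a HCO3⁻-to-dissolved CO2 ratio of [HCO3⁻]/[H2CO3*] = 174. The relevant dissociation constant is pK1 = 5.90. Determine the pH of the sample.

From K1 = [H⁺][HCO3⁻]/[H2CO3*]:  pH = pK1 + log₁₀([HCO3⁻]/[H2CO3*])
log₁₀(174) = +2.241
pH = 5.90 + (+2.241) = 8.14

pH = 8.14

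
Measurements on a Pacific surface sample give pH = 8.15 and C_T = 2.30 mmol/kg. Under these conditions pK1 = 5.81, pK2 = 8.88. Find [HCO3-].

α₁ = 1 / (1 + [H⁺]/K1 + K2/[H⁺]) = 1 / (1 + 10^-2.34 + 10^-0.73)
   = 1 / (1 + 0.0045709 + 0.18621) = 1/1.1908 = 0.8398
[HCO3⁻] = α₁ × DIC = 0.8398 × 2.30 = 1.93 mmol/kg

[HCO3⁻] = 1.93 mmol/kg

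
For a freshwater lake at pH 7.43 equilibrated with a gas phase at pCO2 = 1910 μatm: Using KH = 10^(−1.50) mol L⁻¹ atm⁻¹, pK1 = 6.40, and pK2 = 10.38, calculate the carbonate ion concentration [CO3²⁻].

[CO2*] = KH · pCO2 = 10^(−1.50) × 1910×10^-6 = 6.040×10^-5 mol/L
α₀ = 1/(1 + K1/[H⁺] + K1K2/[H⁺]²) = 1/(1 + 10^+1.03 + 10^-1.92) = 0.08527
DIC = [CO2*]/α₀ = 6.040×10^-5 / 0.08527 = 0.7083 mmol/L
[CO3²⁻] = α₂·DIC; α₂ = 0.001025, so [CO3²⁻] = 0.001025 × 0.7083 = 0.000726 mmol/L = 0.726 μmol/L

[CO3²⁻] = 0.726 μmol/L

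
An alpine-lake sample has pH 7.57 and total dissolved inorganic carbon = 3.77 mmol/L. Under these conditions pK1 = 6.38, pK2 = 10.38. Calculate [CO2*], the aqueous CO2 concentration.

α₀ = 1 / (1 + K1/[H⁺] + K1K2/[H⁺]²) = 1 / (1 + 10^+1.19 + 10^-1.62)
   = 1 / (1 + 15.488 + 0.023988) = 1/16.512 = 0.06056
[CO2*] = α₀ × DIC = 0.06056 × 3.77 = 0.228 mmol/L

[CO2*] = 0.228 mmol/L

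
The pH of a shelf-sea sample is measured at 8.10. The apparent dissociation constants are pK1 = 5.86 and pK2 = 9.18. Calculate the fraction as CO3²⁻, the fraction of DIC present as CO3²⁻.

α₂ = 0.0764

α₂ = 1 / (1 + [H⁺]/K2 + [H⁺]²/(K1K2)) = 1 / (1 + 10^+1.08 + 10^-1.16)
   = 1 / (1 + 12.023 + 0.069183) = 1/13.092 = 0.07638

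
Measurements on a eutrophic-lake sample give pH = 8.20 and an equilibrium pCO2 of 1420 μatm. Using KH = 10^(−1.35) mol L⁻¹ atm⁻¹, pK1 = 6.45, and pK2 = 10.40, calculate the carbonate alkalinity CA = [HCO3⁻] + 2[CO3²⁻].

[CO2*] = KH · pCO2 = 10^(−1.35) × 1420×10^-6 = 6.343×10^-5 mol/L
α₀ = 1/(1 + K1/[H⁺] + K1K2/[H⁺]²) = 1/(1 + 10^+1.75 + 10^-0.45) = 0.01736
DIC = [CO2*]/α₀ = 6.343×10^-5 / 0.01736 = 3.653 mmol/L
CA = (α₁ + 2α₂)·DIC = (0.9765 + 2×0.006161) × 3.653 = 3.61 mmol/L

CA = 3.61 mmol/L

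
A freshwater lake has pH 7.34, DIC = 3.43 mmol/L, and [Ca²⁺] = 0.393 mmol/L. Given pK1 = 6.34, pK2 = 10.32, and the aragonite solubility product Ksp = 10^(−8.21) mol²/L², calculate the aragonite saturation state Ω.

α₂ = 1 / (1 + [H⁺]/K2 + [H⁺]²/(K1K2)) = 1 / (1 + 10^+2.98 + 10^+1.98)
   = 1 / (1 + 954.99 + 95.499) = 1/1051.5 = 0.0009510
[CO3²⁻] = α₂ × DIC = 0.0009510 × 3.43 = 0.003262 mmol/L = 3.262 μmol/L
Ksp = 10^(−8.21) = 6.166×10^-9
Ω = [Ca²⁺][CO3²⁻]/Ksp = (0.393×10^-3)(3.262×10^-6) / 6.166×10^-9 = 0.208

Ω = 0.208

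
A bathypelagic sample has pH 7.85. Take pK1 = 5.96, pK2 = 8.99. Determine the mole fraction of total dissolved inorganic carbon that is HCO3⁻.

α₁ = 0.921

α₁ = 1 / (1 + [H⁺]/K1 + K2/[H⁺]) = 1 / (1 + 10^-1.89 + 10^-1.14)
   = 1 / (1 + 0.012882 + 0.072444) = 1/1.0853 = 0.9214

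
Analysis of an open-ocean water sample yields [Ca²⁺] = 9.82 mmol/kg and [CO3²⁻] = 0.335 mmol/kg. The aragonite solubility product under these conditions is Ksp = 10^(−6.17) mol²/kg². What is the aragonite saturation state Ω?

Ksp = 10^(−6.17) = 6.761×10^-7
Ω = [Ca²⁺][CO3²⁻]/Ksp = (9.82×10^-3)(0.335×10^-3) / 6.761×10^-7 = 4.87

Ω = 4.87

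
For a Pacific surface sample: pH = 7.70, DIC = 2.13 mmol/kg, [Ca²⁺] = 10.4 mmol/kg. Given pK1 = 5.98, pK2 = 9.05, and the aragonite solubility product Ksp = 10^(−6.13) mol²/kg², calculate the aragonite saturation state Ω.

Ω = 1.25

α₂ = 1 / (1 + [H⁺]/K2 + [H⁺]²/(K1K2)) = 1 / (1 + 10^+1.35 + 10^-0.37)
   = 1 / (1 + 22.387 + 0.42658) = 1/23.814 = 0.04199
[CO3²⁻] = α₂ × DIC = 0.04199 × 2.13 = 0.08944 mmol/kg
Ksp = 10^(−6.13) = 7.413×10^-7
Ω = [Ca²⁺][CO3²⁻]/Ksp = (10.4×10^-3)(8.944×10^-5) / 7.413×10^-7 = 1.25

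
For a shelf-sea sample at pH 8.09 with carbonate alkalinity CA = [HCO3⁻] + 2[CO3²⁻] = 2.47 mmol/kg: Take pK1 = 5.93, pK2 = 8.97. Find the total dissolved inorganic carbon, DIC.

DIC = 2.23 mmol/kg

CA = [HCO3⁻] + 2[CO3²⁻] = (α₁ + 2α₂)·DIC
At pH 8.09: [H⁺]/K1 = 10^-2.16 = 0.0069183, K2/[H⁺] = 10^-0.88 = 0.13183
α₁ = 1/(1 + 0.0069183 + 0.13183) = 1/1.1387 = 0.8782; α₂ = α₁·K2/[H⁺] = 0.1158
α₁ + 2α₂ = 1.1097
DIC = CA / (α₁ + 2α₂) = 2.47 / 1.1097 = 2.23 mmol/kg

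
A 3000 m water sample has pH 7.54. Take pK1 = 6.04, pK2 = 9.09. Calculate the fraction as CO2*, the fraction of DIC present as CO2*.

α₀ = 1 / (1 + K1/[H⁺] + K1K2/[H⁺]²) = 1 / (1 + 10^+1.50 + 10^-0.05)
   = 1 / (1 + 31.623 + 0.89125) = 1/33.514 = 0.02984

α₀ = 0.0298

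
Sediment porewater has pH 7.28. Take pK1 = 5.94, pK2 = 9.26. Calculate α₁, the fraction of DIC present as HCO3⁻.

α₁ = 0.947

α₁ = 1 / (1 + [H⁺]/K1 + K2/[H⁺]) = 1 / (1 + 10^-1.34 + 10^-1.98)
   = 1 / (1 + 0.045709 + 0.010471) = 1/1.0562 = 0.9468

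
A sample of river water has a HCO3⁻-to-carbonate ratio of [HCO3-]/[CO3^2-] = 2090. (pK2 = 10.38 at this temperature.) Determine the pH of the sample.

From K2 = [H⁺][CO3^2-]/[HCO3-]:  pH = pK2 − log₁₀([HCO3-]/[CO3^2-])
log₁₀(2090) = +3.320
pH = 10.38 − (+3.320) = 7.06

pH = 7.06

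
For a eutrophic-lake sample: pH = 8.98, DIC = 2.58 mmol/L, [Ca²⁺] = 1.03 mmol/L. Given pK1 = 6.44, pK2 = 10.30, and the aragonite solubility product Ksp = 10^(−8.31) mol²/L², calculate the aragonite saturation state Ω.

Ω = 24.7

α₂ = 1 / (1 + [H⁺]/K2 + [H⁺]²/(K1K2)) = 1 / (1 + 10^+1.32 + 10^-1.22)
   = 1 / (1 + 20.893 + 0.060256) = 1/21.953 = 0.04555
[CO3²⁻] = α₂ × DIC = 0.04555 × 2.58 = 0.1175 mmol/L
Ksp = 10^(−8.31) = 4.898×10^-9
Ω = [Ca²⁺][CO3²⁻]/Ksp = (1.03×10^-3)(1.175×10^-4) / 4.898×10^-9 = 24.7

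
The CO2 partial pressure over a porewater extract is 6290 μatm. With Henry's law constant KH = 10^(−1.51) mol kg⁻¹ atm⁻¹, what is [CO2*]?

KH = 10^(−1.51) = 3.090×10^-2 mol kg⁻¹ atm⁻¹
[CO2*] = KH · pCO2 = 3.090×10^-2 × 6290×10^-6 atm = 1.94×10^-4 mol/kg

[CO2*] = 194 μmol/kg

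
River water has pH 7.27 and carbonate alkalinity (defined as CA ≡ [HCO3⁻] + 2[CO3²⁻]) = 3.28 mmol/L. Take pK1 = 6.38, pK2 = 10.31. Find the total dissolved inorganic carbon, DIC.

DIC = 3.70 mmol/L

CA = [HCO3⁻] + 2[CO3²⁻] = (α₁ + 2α₂)·DIC
At pH 7.27: [H⁺]/K1 = 10^-0.89 = 0.12882, K2/[H⁺] = 10^-3.04 = 0.00091201
α₁ = 1/(1 + 0.12882 + 0.00091201) = 1/1.1297 = 0.8852; α₂ = α₁·K2/[H⁺] = 0.0008073
α₁ + 2α₂ = 0.8868
DIC = CA / (α₁ + 2α₂) = 3.28 / 0.8868 = 3.70 mmol/L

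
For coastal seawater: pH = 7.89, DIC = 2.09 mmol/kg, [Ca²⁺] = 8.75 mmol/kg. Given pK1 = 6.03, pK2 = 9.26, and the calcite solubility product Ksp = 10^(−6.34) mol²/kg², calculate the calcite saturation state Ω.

α₂ = 1 / (1 + [H⁺]/K2 + [H⁺]²/(K1K2)) = 1 / (1 + 10^+1.37 + 10^-0.49)
   = 1 / (1 + 23.442 + 0.32359) = 1/24.766 = 0.04038
[CO3²⁻] = α₂ × DIC = 0.04038 × 2.09 = 0.08439 mmol/kg
Ksp = 10^(−6.34) = 4.571×10^-7
Ω = [Ca²⁺][CO3²⁻]/Ksp = (8.75×10^-3)(8.439×10^-5) / 4.571×10^-7 = 1.62

Ω = 1.62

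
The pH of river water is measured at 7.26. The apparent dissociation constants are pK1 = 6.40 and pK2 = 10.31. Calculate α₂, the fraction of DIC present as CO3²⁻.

α₂ = 1 / (1 + [H⁺]/K2 + [H⁺]²/(K1K2)) = 1 / (1 + 10^+3.05 + 10^+2.19)
   = 1 / (1 + 1122.0 + 154.88) = 1/1277.9 = 0.0007825

α₂ = 0.000783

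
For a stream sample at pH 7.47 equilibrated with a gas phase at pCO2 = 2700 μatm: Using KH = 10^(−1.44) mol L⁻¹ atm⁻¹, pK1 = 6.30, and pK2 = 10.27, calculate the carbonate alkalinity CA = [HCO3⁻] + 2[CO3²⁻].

[CO2*] = KH · pCO2 = 10^(−1.44) × 2700×10^-6 = 9.803×10^-5 mol/L
α₀ = 1/(1 + K1/[H⁺] + K1K2/[H⁺]²) = 1/(1 + 10^+1.17 + 10^-1.63) = 0.06323
DIC = [CO2*]/α₀ = 9.803×10^-5 / 0.06323 = 1.550 mmol/L
CA = (α₁ + 2α₂)·DIC = (0.9353 + 2×0.001482) × 1.550 = 1.45 mmol/L

CA = 1.45 mmol/L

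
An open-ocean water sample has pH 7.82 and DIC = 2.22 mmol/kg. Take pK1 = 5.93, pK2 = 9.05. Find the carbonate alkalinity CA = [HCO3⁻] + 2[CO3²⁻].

CA = [HCO3⁻] + 2[CO3²⁻] = (α₁ + 2α₂)·DIC
At pH 7.82: [H⁺]/K1 = 10^-1.89 = 0.012882, K2/[H⁺] = 10^-1.23 = 0.058884
α₁ = 1/(1 + 0.012882 + 0.058884) = 1/1.0718 = 0.9330; α₂ = α₁·K2/[H⁺] = 0.05494
α₁ + 2α₂ = 1.0429
CA = 1.0429 × 2.22 = 2.32 mmol/kg

CA = 2.32 mmol/kg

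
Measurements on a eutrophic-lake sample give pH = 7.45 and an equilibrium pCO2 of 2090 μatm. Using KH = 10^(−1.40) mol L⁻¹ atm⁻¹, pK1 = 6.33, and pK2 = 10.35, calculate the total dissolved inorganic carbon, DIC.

DIC = 1.18 mmol/L

[CO2*] = KH · pCO2 = 10^(−1.40) × 2090×10^-6 = 8.320×10^-5 mol/L
α₀ = 1/(1 + K1/[H⁺] + K1K2/[H⁺]²) = 1/(1 + 10^+1.12 + 10^-1.78) = 0.07043
DIC = [CO2*]/α₀ = 8.320×10^-5 / 0.07043 = 1.18 mmol/L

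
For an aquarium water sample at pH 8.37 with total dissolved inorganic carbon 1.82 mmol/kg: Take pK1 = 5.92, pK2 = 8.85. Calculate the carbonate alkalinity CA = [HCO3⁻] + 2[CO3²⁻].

CA = 2.27 mmol/kg

CA = [HCO3⁻] + 2[CO3²⁻] = (α₁ + 2α₂)·DIC
At pH 8.37: [H⁺]/K1 = 10^-2.45 = 0.0035481, K2/[H⁺] = 10^-0.48 = 0.33113
α₁ = 1/(1 + 0.0035481 + 0.33113) = 1/1.3347 = 0.7492; α₂ = α₁·K2/[H⁺] = 0.2481
α₁ + 2α₂ = 1.2454
CA = 1.2454 × 1.82 = 2.27 mmol/kg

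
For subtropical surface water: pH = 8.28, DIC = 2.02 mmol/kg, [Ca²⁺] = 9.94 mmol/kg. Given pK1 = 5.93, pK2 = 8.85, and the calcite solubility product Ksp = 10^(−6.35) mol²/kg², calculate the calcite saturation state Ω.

α₂ = 1 / (1 + [H⁺]/K2 + [H⁺]²/(K1K2)) = 1 / (1 + 10^+0.57 + 10^-1.78)
   = 1 / (1 + 3.7154 + 0.016596) = 1/4.7319 = 0.2113
[CO3²⁻] = α₂ × DIC = 0.2113 × 2.02 = 0.4269 mmol/kg
Ksp = 10^(−6.35) = 4.467×10^-7
Ω = [Ca²⁺][CO3²⁻]/Ksp = (9.94×10^-3)(4.269×10^-4) / 4.467×10^-7 = 9.50

Ω = 9.50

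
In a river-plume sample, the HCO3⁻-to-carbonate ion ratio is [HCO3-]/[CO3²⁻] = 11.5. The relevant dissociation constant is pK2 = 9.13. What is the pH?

pH = 8.07

From K2 = [H⁺][CO3²⁻]/[HCO3-]:  pH = pK2 − log₁₀([HCO3-]/[CO3²⁻])
log₁₀(11.5) = +1.061
pH = 9.13 − (+1.061) = 8.07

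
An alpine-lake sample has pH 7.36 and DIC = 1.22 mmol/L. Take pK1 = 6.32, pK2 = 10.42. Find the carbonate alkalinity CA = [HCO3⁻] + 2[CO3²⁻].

CA = [HCO3⁻] + 2[CO3²⁻] = (α₁ + 2α₂)·DIC
At pH 7.36: [H⁺]/K1 = 10^-1.04 = 0.091201, K2/[H⁺] = 10^-3.06 = 0.00087096
α₁ = 1/(1 + 0.091201 + 0.00087096) = 1/1.0921 = 0.9157; α₂ = α₁·K2/[H⁺] = 0.0007975
α₁ + 2α₂ = 0.9173
CA = 0.9173 × 1.22 = 1.12 mmol/L

CA = 1.12 mmol/L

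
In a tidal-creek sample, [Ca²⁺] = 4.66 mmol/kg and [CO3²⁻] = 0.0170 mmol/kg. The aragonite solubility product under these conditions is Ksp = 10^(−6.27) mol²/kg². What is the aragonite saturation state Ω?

Ω = 0.148

Ksp = 10^(−6.27) = 5.370×10^-7
Ω = [Ca²⁺][CO3²⁻]/Ksp = (4.66×10^-3)(0.0170×10^-3) / 5.370×10^-7 = 0.148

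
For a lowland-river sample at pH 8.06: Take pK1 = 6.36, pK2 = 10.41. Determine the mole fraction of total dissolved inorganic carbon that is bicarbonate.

α₁ = 0.976

α₁ = 1 / (1 + [H⁺]/K1 + K2/[H⁺]) = 1 / (1 + 10^-1.70 + 10^-2.35)
   = 1 / (1 + 0.019953 + 0.0044668) = 1/1.0244 = 0.9762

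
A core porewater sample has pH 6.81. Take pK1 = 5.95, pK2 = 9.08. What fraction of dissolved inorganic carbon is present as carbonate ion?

α₂ = 0.00470

α₂ = 1 / (1 + [H⁺]/K2 + [H⁺]²/(K1K2)) = 1 / (1 + 10^+2.27 + 10^+1.41)
   = 1 / (1 + 186.21 + 25.704) = 1/212.91 = 0.004697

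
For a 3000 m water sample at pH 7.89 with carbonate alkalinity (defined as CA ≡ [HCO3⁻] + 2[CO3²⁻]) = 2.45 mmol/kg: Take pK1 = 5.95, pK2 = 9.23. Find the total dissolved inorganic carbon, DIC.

DIC = 2.37 mmol/kg

CA = [HCO3⁻] + 2[CO3²⁻] = (α₁ + 2α₂)·DIC
At pH 7.89: [H⁺]/K1 = 10^-1.94 = 0.011482, K2/[H⁺] = 10^-1.34 = 0.045709
α₁ = 1/(1 + 0.011482 + 0.045709) = 1/1.0572 = 0.9459; α₂ = α₁·K2/[H⁺] = 0.04324
α₁ + 2α₂ = 1.0324
DIC = CA / (α₁ + 2α₂) = 2.45 / 1.0324 = 2.37 mmol/kg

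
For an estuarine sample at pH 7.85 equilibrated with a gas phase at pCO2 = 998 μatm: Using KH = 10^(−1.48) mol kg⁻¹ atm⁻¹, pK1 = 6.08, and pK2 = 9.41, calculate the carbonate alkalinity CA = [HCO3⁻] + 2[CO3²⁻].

CA = 2.05 mmol/kg

[CO2*] = KH · pCO2 = 10^(−1.48) × 998×10^-6 = 3.305×10^-5 mol/kg
α₀ = 1/(1 + K1/[H⁺] + K1K2/[H⁺]²) = 1/(1 + 10^+1.77 + 10^+0.21) = 0.01626
DIC = [CO2*]/α₀ = 3.305×10^-5 / 0.01626 = 2.033 mmol/kg
CA = (α₁ + 2α₂)·DIC = (0.9574 + 2×0.02637) × 2.033 = 2.05 mmol/kg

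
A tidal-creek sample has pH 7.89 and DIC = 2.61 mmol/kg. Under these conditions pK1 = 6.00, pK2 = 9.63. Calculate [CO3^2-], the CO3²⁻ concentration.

α₂ = 1 / (1 + [H⁺]/K2 + [H⁺]²/(K1K2)) = 1 / (1 + 10^+1.74 + 10^-0.15)
   = 1 / (1 + 54.954 + 0.70795) = 1/56.662 = 0.01765
[CO3²⁻] = α₂ × DIC = 0.01765 × 2.61 = 0.0461 mmol/kg

[CO3²⁻] = 0.0461 mmol/kg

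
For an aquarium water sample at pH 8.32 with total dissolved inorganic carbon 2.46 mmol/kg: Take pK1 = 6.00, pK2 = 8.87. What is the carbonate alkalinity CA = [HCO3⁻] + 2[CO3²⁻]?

CA = [HCO3⁻] + 2[CO3²⁻] = (α₁ + 2α₂)·DIC
At pH 8.32: [H⁺]/K1 = 10^-2.32 = 0.0047863, K2/[H⁺] = 10^-0.55 = 0.28184
α₁ = 1/(1 + 0.0047863 + 0.28184) = 1/1.2866 = 0.7772; α₂ = α₁·K2/[H⁺] = 0.2191
α₁ + 2α₂ = 1.2153
CA = 1.2153 × 2.46 = 2.99 mmol/kg

CA = 2.99 mmol/kg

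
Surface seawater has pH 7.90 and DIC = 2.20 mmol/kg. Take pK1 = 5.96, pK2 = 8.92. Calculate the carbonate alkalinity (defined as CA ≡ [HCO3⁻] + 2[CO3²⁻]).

CA = 2.37 mmol/kg

CA = [HCO3⁻] + 2[CO3²⁻] = (α₁ + 2α₂)·DIC
At pH 7.90: [H⁺]/K1 = 10^-1.94 = 0.011482, K2/[H⁺] = 10^-1.02 = 0.095499
α₁ = 1/(1 + 0.011482 + 0.095499) = 1/1.1070 = 0.9034; α₂ = α₁·K2/[H⁺] = 0.08627
α₁ + 2α₂ = 1.0759
CA = 1.0759 × 2.20 = 2.37 mmol/kg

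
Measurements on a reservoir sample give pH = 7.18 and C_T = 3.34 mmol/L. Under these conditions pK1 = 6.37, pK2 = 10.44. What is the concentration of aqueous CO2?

[CO2*] = 0.448 mmol/L

α₀ = 1 / (1 + K1/[H⁺] + K1K2/[H⁺]²) = 1 / (1 + 10^+0.81 + 10^-2.45)
   = 1 / (1 + 6.4565 + 0.0035481) = 1/7.4601 = 0.1340
[CO2*] = α₀ × DIC = 0.1340 × 3.34 = 0.448 mmol/L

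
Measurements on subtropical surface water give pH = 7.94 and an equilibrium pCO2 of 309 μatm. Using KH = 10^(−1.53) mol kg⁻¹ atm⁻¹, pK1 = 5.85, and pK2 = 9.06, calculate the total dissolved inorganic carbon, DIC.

DIC = 1.22 mmol/kg

[CO2*] = KH · pCO2 = 10^(−1.53) × 309×10^-6 = 9.119×10^-6 mol/kg
α₀ = 1/(1 + K1/[H⁺] + K1K2/[H⁺]²) = 1/(1 + 10^+2.09 + 10^+0.97) = 0.007499
DIC = [CO2*]/α₀ = 9.119×10^-6 / 0.007499 = 1.22 mmol/kg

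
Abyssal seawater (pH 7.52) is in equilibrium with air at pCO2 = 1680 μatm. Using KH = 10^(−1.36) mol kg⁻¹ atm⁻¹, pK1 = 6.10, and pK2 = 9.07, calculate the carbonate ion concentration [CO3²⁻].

[CO3²⁻] = 0.0544 mmol/kg

[CO2*] = KH · pCO2 = 10^(−1.36) × 1680×10^-6 = 7.333×10^-5 mol/kg
α₀ = 1/(1 + K1/[H⁺] + K1K2/[H⁺]²) = 1/(1 + 10^+1.42 + 10^-0.13) = 0.03566
DIC = [CO2*]/α₀ = 7.333×10^-5 / 0.03566 = 2.057 mmol/kg
[CO3²⁻] = α₂·DIC; α₂ = 0.02643, so [CO3²⁻] = 0.02643 × 2.057 = 0.0544 mmol/kg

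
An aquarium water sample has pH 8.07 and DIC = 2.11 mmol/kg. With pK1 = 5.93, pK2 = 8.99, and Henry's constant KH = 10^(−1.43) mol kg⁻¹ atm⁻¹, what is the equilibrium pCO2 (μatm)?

α₀ = 1 / (1 + K1/[H⁺] + K1K2/[H⁺]²) = 1 / (1 + 10^+2.14 + 10^+1.22)
   = 1 / (1 + 138.04 + 16.596) = 1/155.63 = 0.006425
[CO2*] = α₀ × DIC = 0.006425 × 2.11 = 0.01356 mmol/kg = 13.56 μmol/kg
pCO2 = [CO2*]/KH = 1.356×10^-5 / 3.715×10^-2 = 365 μatm

pCO2 = 365 μatm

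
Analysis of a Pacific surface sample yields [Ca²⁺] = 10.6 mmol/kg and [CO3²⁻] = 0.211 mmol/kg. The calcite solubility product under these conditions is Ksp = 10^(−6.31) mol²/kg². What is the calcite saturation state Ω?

Ksp = 10^(−6.31) = 4.898×10^-7
Ω = [Ca²⁺][CO3²⁻]/Ksp = (10.6×10^-3)(0.211×10^-3) / 4.898×10^-7 = 4.57

Ω = 4.57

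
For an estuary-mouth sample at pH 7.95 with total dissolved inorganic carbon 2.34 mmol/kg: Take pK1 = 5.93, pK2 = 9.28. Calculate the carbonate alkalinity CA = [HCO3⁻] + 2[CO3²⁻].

CA = [HCO3⁻] + 2[CO3²⁻] = (α₁ + 2α₂)·DIC
At pH 7.95: [H⁺]/K1 = 10^-2.02 = 0.0095499, K2/[H⁺] = 10^-1.33 = 0.046774
α₁ = 1/(1 + 0.0095499 + 0.046774) = 1/1.0563 = 0.9467; α₂ = α₁·K2/[H⁺] = 0.04428
α₁ + 2α₂ = 1.0352
CA = 1.0352 × 2.34 = 2.42 mmol/kg

CA = 2.42 mmol/kg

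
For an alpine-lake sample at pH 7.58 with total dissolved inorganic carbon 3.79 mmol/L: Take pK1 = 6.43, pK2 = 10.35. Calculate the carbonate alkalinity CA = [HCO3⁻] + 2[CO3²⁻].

CA = [HCO3⁻] + 2[CO3²⁻] = (α₁ + 2α₂)·DIC
At pH 7.58: [H⁺]/K1 = 10^-1.15 = 0.070795, K2/[H⁺] = 10^-2.77 = 0.0016982
α₁ = 1/(1 + 0.070795 + 0.0016982) = 1/1.0725 = 0.9324; α₂ = α₁·K2/[H⁺] = 0.001583
α₁ + 2α₂ = 0.9356
CA = 0.9356 × 3.79 = 3.55 mmol/L

CA = 3.55 mmol/L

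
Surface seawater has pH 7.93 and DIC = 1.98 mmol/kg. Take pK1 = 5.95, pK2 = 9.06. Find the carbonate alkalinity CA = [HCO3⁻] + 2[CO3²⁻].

CA = 2.10 mmol/kg

CA = [HCO3⁻] + 2[CO3²⁻] = (α₁ + 2α₂)·DIC
At pH 7.93: [H⁺]/K1 = 10^-1.98 = 0.010471, K2/[H⁺] = 10^-1.13 = 0.074131
α₁ = 1/(1 + 0.010471 + 0.074131) = 1/1.0846 = 0.9220; α₂ = α₁·K2/[H⁺] = 0.06835
α₁ + 2α₂ = 1.0587
CA = 1.0587 × 1.98 = 2.10 mmol/kg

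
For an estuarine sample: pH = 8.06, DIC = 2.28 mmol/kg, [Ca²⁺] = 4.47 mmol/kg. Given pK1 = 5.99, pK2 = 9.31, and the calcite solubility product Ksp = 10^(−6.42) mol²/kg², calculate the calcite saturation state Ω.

Ω = 1.42

α₂ = 1 / (1 + [H⁺]/K2 + [H⁺]²/(K1K2)) = 1 / (1 + 10^+1.25 + 10^-0.82)
   = 1 / (1 + 17.783 + 0.15136) = 1/18.934 = 0.05281
[CO3²⁻] = α₂ × DIC = 0.05281 × 2.28 = 0.1204 mmol/kg
Ksp = 10^(−6.42) = 3.802×10^-7
Ω = [Ca²⁺][CO3²⁻]/Ksp = (4.47×10^-3)(1.204×10^-4) / 3.802×10^-7 = 1.42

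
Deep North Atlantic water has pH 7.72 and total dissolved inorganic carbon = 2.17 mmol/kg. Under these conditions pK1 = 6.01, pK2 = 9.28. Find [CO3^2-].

[CO3²⁻] = 0.0571 mmol/kg

α₂ = 1 / (1 + [H⁺]/K2 + [H⁺]²/(K1K2)) = 1 / (1 + 10^+1.56 + 10^-0.15)
   = 1 / (1 + 36.308 + 0.70795) = 1/38.016 = 0.02630
[CO3²⁻] = α₂ × DIC = 0.02630 × 2.17 = 0.0571 mmol/kg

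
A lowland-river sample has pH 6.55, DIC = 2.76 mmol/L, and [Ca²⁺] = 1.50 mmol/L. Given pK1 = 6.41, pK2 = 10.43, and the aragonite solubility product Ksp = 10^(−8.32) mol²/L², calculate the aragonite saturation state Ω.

α₂ = 1 / (1 + [H⁺]/K2 + [H⁺]²/(K1K2)) = 1 / (1 + 10^+3.88 + 10^+3.74)
   = 1 / (1 + 7585.8 + 5495.4) = 1/1.3082×10^4 = 7.644×10^-5
[CO3²⁻] = α₂ × DIC = 7.644×10^-5 × 2.76 = 0.0002110 mmol/L = 0.2110 μmol/L
Ksp = 10^(−8.32) = 4.786×10^-9
Ω = [Ca²⁺][CO3²⁻]/Ksp = (1.50×10^-3)(2.110×10^-7) / 4.786×10^-9 = 0.0661

Ω = 0.0661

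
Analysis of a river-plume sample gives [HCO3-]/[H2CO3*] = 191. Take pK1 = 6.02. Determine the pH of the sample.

From K1 = [H⁺][HCO3-]/[H2CO3*]:  pH = pK1 + log₁₀([HCO3-]/[H2CO3*])
log₁₀(191) = +2.281
pH = 6.02 + (+2.281) = 8.30

pH = 8.30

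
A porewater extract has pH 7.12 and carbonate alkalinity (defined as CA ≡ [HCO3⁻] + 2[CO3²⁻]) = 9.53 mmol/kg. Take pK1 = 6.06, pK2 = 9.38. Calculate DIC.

CA = [HCO3⁻] + 2[CO3²⁻] = (α₁ + 2α₂)·DIC
At pH 7.12: [H⁺]/K1 = 10^-1.06 = 0.087096, K2/[H⁺] = 10^-2.26 = 0.0054954
α₁ = 1/(1 + 0.087096 + 0.0054954) = 1/1.0926 = 0.9153; α₂ = α₁·K2/[H⁺] = 0.005030
α₁ + 2α₂ = 0.9253
DIC = CA / (α₁ + 2α₂) = 9.53 / 0.9253 = 10.3 mmol/kg

DIC = 10.3 mmol/kg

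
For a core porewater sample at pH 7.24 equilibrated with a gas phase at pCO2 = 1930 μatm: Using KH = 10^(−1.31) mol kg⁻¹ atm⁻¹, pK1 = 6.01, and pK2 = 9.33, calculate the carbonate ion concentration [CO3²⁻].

[CO3²⁻] = 13.0 μmol/kg

[CO2*] = KH · pCO2 = 10^(−1.31) × 1930×10^-6 = 9.453×10^-5 mol/kg
α₀ = 1/(1 + K1/[H⁺] + K1K2/[H⁺]²) = 1/(1 + 10^+1.23 + 10^-0.86) = 0.05519
DIC = [CO2*]/α₀ = 9.453×10^-5 / 0.05519 = 1.713 mmol/kg
[CO3²⁻] = α₂·DIC; α₂ = 0.007618, so [CO3²⁻] = 0.007618 × 1.713 = 0.0130 mmol/kg = 13.0 μmol/kg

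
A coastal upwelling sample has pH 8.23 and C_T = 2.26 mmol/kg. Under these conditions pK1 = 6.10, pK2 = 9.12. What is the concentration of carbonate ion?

α₂ = 1 / (1 + [H⁺]/K2 + [H⁺]²/(K1K2)) = 1 / (1 + 10^+0.89 + 10^-1.24)
   = 1 / (1 + 7.7625 + 0.057544) = 1/8.8200 = 0.1134
[CO3²⁻] = α₂ × DIC = 0.1134 × 2.26 = 0.256 mmol/kg

[CO3²⁻] = 0.256 mmol/kg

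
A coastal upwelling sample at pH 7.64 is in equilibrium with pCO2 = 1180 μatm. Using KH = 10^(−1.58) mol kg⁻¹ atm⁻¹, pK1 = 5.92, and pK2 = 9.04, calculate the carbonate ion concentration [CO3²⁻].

[CO3²⁻] = 0.0648 mmol/kg

[CO2*] = KH · pCO2 = 10^(−1.58) × 1180×10^-6 = 3.104×10^-5 mol/kg
α₀ = 1/(1 + K1/[H⁺] + K1K2/[H⁺]²) = 1/(1 + 10^+1.72 + 10^+0.32) = 0.01800
DIC = [CO2*]/α₀ = 3.104×10^-5 / 0.01800 = 1.725 mmol/kg
[CO3²⁻] = α₂·DIC; α₂ = 0.03760, so [CO3²⁻] = 0.03760 × 1.725 = 0.0648 mmol/kg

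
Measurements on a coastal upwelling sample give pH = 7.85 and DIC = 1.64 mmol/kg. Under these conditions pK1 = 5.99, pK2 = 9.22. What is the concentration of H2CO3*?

[CO2*] = 0.0214 mmol/kg

α₀ = 1 / (1 + K1/[H⁺] + K1K2/[H⁺]²) = 1 / (1 + 10^+1.86 + 10^+0.49)
   = 1 / (1 + 72.444 + 3.0903) = 1/76.534 = 0.01307
[CO2*] = α₀ × DIC = 0.01307 × 1.64 = 0.0214 mmol/kg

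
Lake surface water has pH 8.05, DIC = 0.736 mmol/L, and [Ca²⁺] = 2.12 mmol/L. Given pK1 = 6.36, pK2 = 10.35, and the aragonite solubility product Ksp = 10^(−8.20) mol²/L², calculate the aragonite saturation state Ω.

α₂ = 1 / (1 + [H⁺]/K2 + [H⁺]²/(K1K2)) = 1 / (1 + 10^+2.30 + 10^+0.61)
   = 1 / (1 + 199.53 + 4.0738) = 1/204.60 = 0.004888
[CO3²⁻] = α₂ × DIC = 0.004888 × 0.736 = 0.003597 mmol/L = 3.597 μmol/L
Ksp = 10^(−8.20) = 6.310×10^-9
Ω = [Ca²⁺][CO3²⁻]/Ksp = (2.12×10^-3)(3.597×10^-6) / 6.310×10^-9 = 1.21

Ω = 1.21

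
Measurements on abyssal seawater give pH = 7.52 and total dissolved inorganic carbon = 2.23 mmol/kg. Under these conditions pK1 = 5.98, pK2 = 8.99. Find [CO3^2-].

α₂ = 1 / (1 + [H⁺]/K2 + [H⁺]²/(K1K2)) = 1 / (1 + 10^+1.47 + 10^-0.07)
   = 1 / (1 + 29.512 + 0.85114) = 1/31.363 = 0.03188
[CO3²⁻] = α₂ × DIC = 0.03188 × 2.23 = 0.0711 mmol/kg

[CO3²⁻] = 0.0711 mmol/kg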